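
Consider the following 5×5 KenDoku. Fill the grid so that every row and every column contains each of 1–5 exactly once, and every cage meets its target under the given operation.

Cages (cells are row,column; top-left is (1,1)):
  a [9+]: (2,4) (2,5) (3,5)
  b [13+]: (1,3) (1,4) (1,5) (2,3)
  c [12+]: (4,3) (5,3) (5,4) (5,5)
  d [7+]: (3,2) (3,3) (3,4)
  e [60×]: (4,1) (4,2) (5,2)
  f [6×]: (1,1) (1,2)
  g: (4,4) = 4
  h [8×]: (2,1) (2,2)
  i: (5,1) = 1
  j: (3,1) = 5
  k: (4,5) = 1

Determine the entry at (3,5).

3

Cage j is a single given cell, which forces (3,1) = 5.
Cage g is given; hence (4,4) = 4.
K is a freebie; hence (4,5) = 1.
Cage i is given, leaving (5,1) = 1.
Row 4 already has 4, so (4,1) = 3.
The 3 cells of cage e must have product 60; hence (4,2) = 5.
3 is placed in row 4, so (4,3) = 2.
Cage e needs product 60, leaving (5,2) = 4.
Column 1 now contains 3, leaving (1,1) = 2.
The two cells of cage f must have product 6, which forces (1,2) = 3.
Cage h needs two cells with product 8, which forces (2,1) = 4.
Column 2 already has 4; hence (2,2) = 2.
Column 2 now contains 2, which forces (3,2) = 1.
Cage d has sum 7, so (3,3) = 4.
Row 3 already has 1, which forces (3,4) = 2.
Row 3 now contains 2, leaving (3,5) = 3.
Cage b has sum 13; hence (1,5) = 4.
Cage b has sum 13, leaving (2,3) = 3.
Cage a has sum 9; hence (2,4) = 1.
3 is placed in column 5, leaving (2,5) = 5.
Column 3 already has 3, leaving (5,3) = 5.
5 is placed in row 5, which forces (5,4) = 3.
The 4 cells of cage c must have sum 12, which forces (5,5) = 2.
5 is placed in column 3; hence (1,3) = 1.
Column 4 now contains 1; hence (1,4) = 5.
Filled in: 2 3 1 5 4 / 4 2 3 1 5 / 5 1 4 2 3 / 3 5 2 4 1 / 1 4 5 3 2.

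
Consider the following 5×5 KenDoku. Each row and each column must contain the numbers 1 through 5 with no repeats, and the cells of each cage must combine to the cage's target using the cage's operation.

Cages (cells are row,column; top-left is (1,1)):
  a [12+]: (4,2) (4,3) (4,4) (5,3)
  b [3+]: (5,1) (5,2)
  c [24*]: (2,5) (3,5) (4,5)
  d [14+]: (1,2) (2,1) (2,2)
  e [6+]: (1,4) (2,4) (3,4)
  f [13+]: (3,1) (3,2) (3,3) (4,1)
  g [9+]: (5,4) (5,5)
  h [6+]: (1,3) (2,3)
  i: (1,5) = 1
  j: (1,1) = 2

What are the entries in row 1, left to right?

Cage j is given, which forces (1,1) = 2.
Cage d has sum 14, which forces (1,2) = 5.
Cage i is given; hence (1,5) = 1.
The 3 cells of cage d must have sum 14, which forces (2,1) = 5.
The 3 cells of cage d must have sum 14, leaving (2,2) = 4.
Column 1 now contains 2; hence (5,1) = 1.
1 is placed in row 5, which forces (5,2) = 2.
1 is placed in row 1, which forces (1,3) = 4.
1 is placed in row 1, leaving (1,4) = 3.
Cage h's pair has sum 6, which forces (2,3) = 2.
Row 2 now contains 2, leaving (2,4) = 1.
Row 2 now contains 2, which forces (2,5) = 3.
Cage f has sum 13, so (3,2) = 1.
Cage f needs sum 13; hence (3,3) = 5.
1 is placed in column 4, which forces (3,4) = 2.
2 is placed in row 3; hence (3,5) = 4.
Column 2 already has 1, so (4,2) = 3.
Row 4 now contains 3, which forces (4,3) = 1.
Column 5 now contains 4, leaving (4,5) = 2.
Column 3 already has 5, so (5,3) = 3.
Column 5 now contains 4; hence (5,5) = 5.
Row 3 now contains 4, which forces (3,1) = 3.
Row 4 now contains 3, leaving (4,1) = 4.
Cage a needs sum 12; hence (4,4) = 5.
Row 5 now contains 5; hence (5,4) = 4.
Completed grid: 2 5 4 3 1 / 5 4 2 1 3 / 3 1 5 2 4 / 4 3 1 5 2 / 1 2 3 4 5.

2 5 4 3 1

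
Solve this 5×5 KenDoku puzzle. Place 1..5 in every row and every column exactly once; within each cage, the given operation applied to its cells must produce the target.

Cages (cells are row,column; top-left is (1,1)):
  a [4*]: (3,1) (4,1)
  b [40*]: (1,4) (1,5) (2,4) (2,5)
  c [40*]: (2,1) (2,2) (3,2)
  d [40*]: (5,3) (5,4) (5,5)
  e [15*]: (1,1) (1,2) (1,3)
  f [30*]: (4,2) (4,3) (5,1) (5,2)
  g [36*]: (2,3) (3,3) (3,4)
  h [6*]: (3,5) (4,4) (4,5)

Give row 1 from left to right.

5 3 1 2 4

Cage g has product 36, which forces (2,3) = 3.
Cage g has product 36; hence (3,3) = 4.
Cage g has product 36, which forces (3,4) = 3.
Row 3 now contains 4, which forces (3,1) = 1.
1 is placed in row 3, so (3,5) = 2.
The two cells of cage a must have product 4, so (4,1) = 4.
Cage h has product 6, which forces (4,5) = 3.
Cage c has product 40, which forces (2,1) = 2.
Cage c needs product 40, leaving (2,2) = 4.
Row 3 already has 2, which forces (3,2) = 5.
Cage h has product 6, leaving (4,4) = 1.
Cage b needs product 40, leaving (1,4) = 2.
Cage b has product 40, which forces (1,5) = 4.
1 is placed in column 4, leaving (2,4) = 5.
Cage b needs product 40; hence (2,5) = 1.
Row 4 now contains 1, which forces (4,2) = 2.
Cage f has product 30, so (4,3) = 5.
Cage f needs product 30, leaving (5,1) = 3.
Cage f has product 30, leaving (5,2) = 1.
Column 3 now contains 5, leaving (5,3) = 2.
Column 4 already has 5; hence (5,4) = 4.
Column 5 already has 4, so (5,5) = 5.
Column 1 now contains 3, so (1,1) = 5.
Column 2 now contains 1; hence (1,2) = 3.
Column 3 now contains 5, so (1,3) = 1.
Filled in: 5 3 1 2 4 / 2 4 3 5 1 / 1 5 4 3 2 / 4 2 5 1 3 / 3 1 2 4 5.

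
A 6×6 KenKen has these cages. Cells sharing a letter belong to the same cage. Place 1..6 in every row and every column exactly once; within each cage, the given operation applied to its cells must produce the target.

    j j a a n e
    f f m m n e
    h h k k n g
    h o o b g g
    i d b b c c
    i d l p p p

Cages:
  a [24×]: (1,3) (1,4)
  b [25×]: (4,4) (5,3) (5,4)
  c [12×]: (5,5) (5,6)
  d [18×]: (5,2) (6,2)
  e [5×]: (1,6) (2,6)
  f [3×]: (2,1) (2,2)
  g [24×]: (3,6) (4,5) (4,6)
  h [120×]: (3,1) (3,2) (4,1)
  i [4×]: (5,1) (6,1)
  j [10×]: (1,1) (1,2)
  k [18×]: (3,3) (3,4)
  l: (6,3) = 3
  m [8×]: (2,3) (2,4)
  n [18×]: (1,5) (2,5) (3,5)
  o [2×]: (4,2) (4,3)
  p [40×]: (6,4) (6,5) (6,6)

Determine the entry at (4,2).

2

Cage b has product 25, which forces (4,4) = 5.
Cage b needs product 25; hence (5,3) = 5.
Cage b needs product 25; hence (5,4) = 1.
Cage l is a single given cell, so (6,3) = 3.
Column 3 already has 3, so (3,3) = 6.
Cage k needs two cells with product 18, which forces (3,4) = 3.
Row 3 now contains 3, so (3,5) = 1.
1 is placed in row 5, leaving (5,1) = 4.
The two cells of cage d must have product 18, which forces (5,2) = 3.
The two cells of cage i must have product 4, which forces (6,1) = 1.
Row 6 already has 3, leaving (6,2) = 6.
Column 3 now contains 6, which forces (1,3) = 4.
Cage a's pair has product 24, so (1,4) = 6.
Row 1 now contains 6, leaving (1,5) = 3.
Column 1 now contains 1, so (2,1) = 3.
3 is placed in column 2, which forces (2,2) = 1.
Column 3 now contains 4, leaving (2,3) = 2.
Row 2 now contains 2, which forces (2,4) = 4.
Column 5 now contains 3; hence (2,5) = 6.
1 is placed in row 2, which forces (2,6) = 5.
Column 1 already has 4, leaving (3,1) = 5.
Cage h has product 120, leaving (3,2) = 4.
Row 3 now contains 4, leaving (3,6) = 2.
Column 1 already has 4, which forces (4,1) = 6.
Column 2 already has 1, so (4,2) = 2.
Column 3 now contains 2, leaving (4,3) = 1.
Row 4 now contains 2, which forces (4,5) = 4.
Row 4 now contains 4; hence (4,6) = 3.
Column 5 now contains 6, leaving (5,5) = 2.
2 is placed in column 6, which forces (5,6) = 6.
Column 4 now contains 4, leaving (6,4) = 2.
2 is placed in column 5, which forces (6,5) = 5.
2 is placed in column 6; hence (6,6) = 4.
Column 1 already has 5, so (1,1) = 2.
Column 2 now contains 2, so (1,2) = 5.
Column 6 now contains 5, leaving (1,6) = 1.
Completed grid: 2 5 4 6 3 1 / 3 1 2 4 6 5 / 5 4 6 3 1 2 / 6 2 1 5 4 3 / 4 3 5 1 2 6 / 1 6 3 2 5 4.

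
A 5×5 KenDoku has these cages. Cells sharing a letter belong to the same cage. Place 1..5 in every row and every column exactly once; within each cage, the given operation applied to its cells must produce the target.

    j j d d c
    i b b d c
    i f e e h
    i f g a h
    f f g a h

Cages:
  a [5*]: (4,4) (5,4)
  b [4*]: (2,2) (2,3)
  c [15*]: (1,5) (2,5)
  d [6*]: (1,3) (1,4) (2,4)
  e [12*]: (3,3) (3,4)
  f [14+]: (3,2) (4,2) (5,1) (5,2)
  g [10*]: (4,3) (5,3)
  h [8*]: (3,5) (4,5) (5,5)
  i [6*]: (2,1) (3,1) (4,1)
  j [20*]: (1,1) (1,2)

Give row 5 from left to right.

4 3 2 5 1

Row 2 needs a 5, and only (2,5) is open for it.
5 is placed in column 5, which forces (1,5) = 3.
Cage d needs product 6; hence (2,4) = 3.
Column 4 already has 3, so (3,4) = 4.
Row 3 now contains 4, so (3,3) = 3.
The 3 cells of cage i must have product 6; hence (4,1) = 3.
Row 2 needs a 2, and only (2,1) is open for it.
Column 1 now contains 2, so (3,1) = 1.
1 is placed in row 3, leaving (3,5) = 2.
Row 3 now contains 2, which forces (3,2) = 5.
The two cells of cage j must have product 20, leaving (1,1) = 5.
Column 2 now contains 5, so (1,2) = 4.
4 is placed in column 2, leaving (2,2) = 1.
1 is placed in row 2, leaving (2,3) = 4.
Column 2 already has 1; hence (4,2) = 2.
Row 4 now contains 2, which forces (4,3) = 5.
Row 4 already has 5, leaving (4,4) = 1.
1 is placed in row 4, which forces (4,5) = 4.
Column 1 now contains 5, so (5,1) = 4.
Column 2 already has 1, leaving (5,2) = 3.
5 is placed in column 3, leaving (5,3) = 2.
1 is placed in column 4, which forces (5,4) = 5.
Column 5 already has 4, so (5,5) = 1.
2 is placed in column 3, leaving (1,3) = 1.
1 is placed in column 4; hence (1,4) = 2.
Completed grid: 5 4 1 2 3 / 2 1 4 3 5 / 1 5 3 4 2 / 3 2 5 1 4 / 4 3 2 5 1.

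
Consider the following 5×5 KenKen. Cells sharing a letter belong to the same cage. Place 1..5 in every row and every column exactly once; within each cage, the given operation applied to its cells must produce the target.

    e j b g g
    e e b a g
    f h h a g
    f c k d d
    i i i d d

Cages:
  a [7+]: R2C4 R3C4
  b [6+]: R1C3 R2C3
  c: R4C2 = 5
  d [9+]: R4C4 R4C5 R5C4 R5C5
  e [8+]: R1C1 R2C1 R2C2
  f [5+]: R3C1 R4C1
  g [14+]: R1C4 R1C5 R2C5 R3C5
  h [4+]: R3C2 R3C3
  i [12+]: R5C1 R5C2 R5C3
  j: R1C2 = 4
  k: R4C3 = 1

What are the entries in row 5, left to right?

4 3 5 1 2

Cage j is a single given cell, leaving R1C2 = 4.
C is a freebie; hence R4C2 = 5.
Cage k is a single given cell; hence R4C3 = 1.
5 is placed in column 2, leaving R5C2 = 3.
Cage b's pair has sum 6, which forces R1C3 = 2.
The two cells of cage b must have sum 6, so R2C3 = 4.
3 is placed in column 2, so R3C2 = 1.
Column 3 already has 1, so R3C3 = 3.
Column 3 now contains 4, which forces R5C3 = 5.
Column 2 already has 1; hence R2C2 = 2.
Row 3 now contains 3, leaving R3C1 = 2.
Cage f needs two cells with sum 5, which forces R4C1 = 3.
Row 5 already has 5, leaving R5C1 = 4.
The 4 cells of cage g must have sum 14, so R1C4 = 5.
Cage a needs two cells with sum 7, leaving R2C4 = 3.
Row 2 now contains 3, so R2C5 = 1.
The two cells of cage a must have sum 7; hence R3C4 = 4.
Cage g has sum 14, leaving R3C5 = 5.
Column 4 already has 4; hence R4C4 = 2.
Row 4 already has 2, so R4C5 = 4.
Column 4 already has 2, so R5C4 = 1.
1 is placed in column 5, which forces R5C5 = 2.
Row 1 already has 5; hence R1C1 = 1.
1 is placed in column 5; hence R1C5 = 3.
Row 2 now contains 1; hence R2C1 = 5.
Filled in: 1 4 2 5 3 / 5 2 4 3 1 / 2 1 3 4 5 / 3 5 1 2 4 / 4 3 5 1 2.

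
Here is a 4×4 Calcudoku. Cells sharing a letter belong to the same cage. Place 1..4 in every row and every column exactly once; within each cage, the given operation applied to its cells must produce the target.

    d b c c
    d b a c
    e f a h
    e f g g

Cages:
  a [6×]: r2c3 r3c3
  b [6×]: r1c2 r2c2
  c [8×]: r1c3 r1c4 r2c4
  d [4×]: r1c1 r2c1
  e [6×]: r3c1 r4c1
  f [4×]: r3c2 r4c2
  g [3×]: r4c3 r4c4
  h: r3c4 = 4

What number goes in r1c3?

4

Cage h is a single given cell, which forces r3c4 = 4.
Cage c has product 8, so r1c3 = 4.
Row 3 already has 4; hence r3c2 = 1.
Cage f needs two cells with product 4; hence r4c2 = 4.
Row 1 now contains 4, leaving r1c1 = 1.
1 is placed in row 1, so r1c4 = 2.
Cage d's pair has product 4, so r2c1 = 4.
2 is placed in column 4; hence r2c4 = 1.
Column 4 already has 1, which forces r4c4 = 3.
2 is placed in row 1; hence r1c2 = 3.
Cage b needs two cells with product 6, leaving r2c2 = 2.
Row 2 already has 2, which forces r2c3 = 3.
The two cells of cage e must have product 6, so r3c1 = 3.
Column 3 already has 3, so r3c3 = 2.
Row 4 already has 3, leaving r4c1 = 2.
Row 4 already has 3, so r4c3 = 1.
Filled in: 1 3 4 2 / 4 2 3 1 / 3 1 2 4 / 2 4 1 3.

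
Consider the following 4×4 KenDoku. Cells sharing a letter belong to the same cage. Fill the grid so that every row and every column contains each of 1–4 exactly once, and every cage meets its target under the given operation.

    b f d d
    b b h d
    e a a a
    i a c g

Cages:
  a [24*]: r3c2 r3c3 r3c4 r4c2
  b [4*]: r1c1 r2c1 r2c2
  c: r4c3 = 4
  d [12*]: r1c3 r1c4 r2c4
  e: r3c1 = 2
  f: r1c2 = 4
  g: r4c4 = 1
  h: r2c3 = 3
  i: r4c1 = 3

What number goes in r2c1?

4

Cage f is a single given cell, which forces r1c2 = 4.
Cage h is given, leaving r2c3 = 3.
Cage e is a single given cell, so r3c1 = 2.
Cage i is a single given cell, leaving r4c1 = 3.
Cage c is a single given cell; hence r4c3 = 4.
Cage g is given, which forces r4c4 = 1.
Column 1 already has 2; hence r1c1 = 1.
1 is placed in row 1, so r1c3 = 2.
Column 4 already has 1, so r1c4 = 3.
Cage b has product 4; hence r2c1 = 4.
Cage b needs product 4, so r2c2 = 1.
Row 2 now contains 4, so r2c4 = 2.
The 4 cells of cage a must have product 24, so r3c2 = 3.
Column 3 already has 4, leaving r3c3 = 1.
Cage a has product 24, which forces r3c4 = 4.
Row 4 now contains 1, which forces r4c2 = 2.
The full grid is 1 4 2 3 / 4 1 3 2 / 2 3 1 4 / 3 2 4 1.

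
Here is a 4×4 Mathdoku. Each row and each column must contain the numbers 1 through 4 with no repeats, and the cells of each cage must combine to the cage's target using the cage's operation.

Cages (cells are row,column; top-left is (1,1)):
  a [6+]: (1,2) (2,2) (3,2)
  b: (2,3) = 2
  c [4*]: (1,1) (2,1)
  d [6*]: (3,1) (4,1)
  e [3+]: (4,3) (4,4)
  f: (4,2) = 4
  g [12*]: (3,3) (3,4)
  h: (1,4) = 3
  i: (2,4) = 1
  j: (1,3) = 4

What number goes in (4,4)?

Cage j is given; hence (1,3) = 4.
Cage h is a single given cell, leaving (1,4) = 3.
Cage b is given, which forces (2,3) = 2.
I is a freebie, which forces (2,4) = 1.
Column 3 now contains 4; hence (3,3) = 3.
Column 4 now contains 3, which forces (3,4) = 4.
Cage f is a single given cell; hence (4,2) = 4.
Column 3 already has 2, which forces (4,3) = 1.
Column 4 now contains 1, leaving (4,4) = 2.
Row 1 now contains 4, leaving (1,1) = 1.
Row 1 now contains 1, leaving (1,2) = 2.
1 is placed in row 2, so (2,1) = 4.
1 is placed in row 2, leaving (2,2) = 3.
3 is placed in row 3; hence (3,1) = 2.
2 is placed in column 2; hence (3,2) = 1.
2 is placed in row 4, which forces (4,1) = 3.
Completed grid: 1 2 4 3 / 4 3 2 1 / 2 1 3 4 / 3 4 1 2.

2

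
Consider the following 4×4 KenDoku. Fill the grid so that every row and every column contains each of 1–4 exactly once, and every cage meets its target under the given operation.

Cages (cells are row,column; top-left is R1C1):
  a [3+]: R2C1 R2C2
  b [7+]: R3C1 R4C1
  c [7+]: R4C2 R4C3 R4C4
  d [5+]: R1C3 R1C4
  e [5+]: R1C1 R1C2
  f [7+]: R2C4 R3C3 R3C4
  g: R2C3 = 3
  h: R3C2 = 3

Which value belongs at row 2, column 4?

4

Cage g is a single given cell, so R2C3 = 3.
Cage h is given, which forces R3C2 = 3.
3 is placed in row 3, leaving R3C1 = 4.
Cage b's pair has sum 7; hence R4C1 = 3.
3 is placed in column 1, which forces R1C1 = 1.
Cage e's pair has sum 5; hence R1C2 = 4.
4 is placed in row 1, so R1C3 = 2.
4 is placed in row 1, so R1C4 = 3.
1 is placed in column 1, so R2C1 = 2.
Row 2 already has 2; hence R2C2 = 1.
Cage f needs sum 7, leaving R2C4 = 4.
Column 3 now contains 2; hence R3C3 = 1.
Row 3 already has 1; hence R3C4 = 2.
Column 2 now contains 1; hence R4C2 = 2.
Column 3 now contains 1, leaving R4C3 = 4.
2 is placed in column 4, which forces R4C4 = 1.
The full grid is 1 4 2 3 / 2 1 3 4 / 4 3 1 2 / 3 2 4 1.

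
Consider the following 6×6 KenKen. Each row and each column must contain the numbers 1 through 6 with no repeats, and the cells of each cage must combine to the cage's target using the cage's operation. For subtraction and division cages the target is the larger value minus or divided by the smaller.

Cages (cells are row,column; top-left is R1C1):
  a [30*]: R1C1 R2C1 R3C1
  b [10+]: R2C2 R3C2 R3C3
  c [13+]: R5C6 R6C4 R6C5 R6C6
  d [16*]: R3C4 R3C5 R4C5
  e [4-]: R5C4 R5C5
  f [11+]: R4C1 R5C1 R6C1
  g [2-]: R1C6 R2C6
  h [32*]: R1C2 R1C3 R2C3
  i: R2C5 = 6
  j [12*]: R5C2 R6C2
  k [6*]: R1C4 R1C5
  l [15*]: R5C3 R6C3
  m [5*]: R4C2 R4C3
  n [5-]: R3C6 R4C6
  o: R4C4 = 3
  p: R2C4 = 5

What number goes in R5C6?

4

Cage h needs product 32; hence R1C2 = 4.
The 3 cells of cage h must have product 32, so R1C3 = 2.
The 3 cells of cage h must have product 32, so R2C3 = 4.
P is a freebie, which forces R2C4 = 5.
Cage i is a single given cell, which forces R2C5 = 6.
Cage o is a single given cell, leaving R4C4 = 3.
The two cells of cage k must have product 6, so R1C4 = 6.
The two cells of cage k must have product 6, leaving R1C5 = 1.
Column 5 now contains 1; hence R3C5 = 4.
Column 5 now contains 4; hence R4C5 = 2.
6 is placed in column 4, leaving R5C4 = 1.
Column 5 already has 2, leaving R5C5 = 5.
Column 5 now contains 5, which forces R6C5 = 3.
Row 3 already has 4, so R3C4 = 2.
5 is placed in row 5, which forces R5C3 = 3.
Row 6 already has 3, which forces R6C3 = 5.
2 is placed in column 4, which forces R6C4 = 4.
The two cells of cage m must have product 5, which forces R4C2 = 5.
Column 3 now contains 5, leaving R4C3 = 1.
1 is placed in row 4; hence R4C6 = 6.
The 4 cells of cage c must have sum 13, which forces R5C6 = 4.
Cage c has sum 13, so R6C6 = 2.
1 is placed in column 3, which forces R3C3 = 6.
6 is placed in column 6, so R3C6 = 1.
Row 4 already has 6, leaving R4C1 = 4.
4 is placed in row 5, leaving R5C1 = 6.
Cage j needs two cells with product 12, so R5C2 = 2.
Cage f has sum 11; hence R6C1 = 1.
Row 6 already has 2, so R6C2 = 6.
Cage g's pair has difference 2, leaving R1C6 = 5.
Column 1 already has 1, so R2C1 = 2.
Cage b needs sum 10, so R2C2 = 1.
1 is placed in column 6, leaving R2C6 = 3.
1 is placed in row 3, so R3C2 = 3.
Row 1 already has 5, which forces R1C1 = 3.
3 is placed in row 3; hence R3C1 = 5.
Filled in: 3 4 2 6 1 5 / 2 1 4 5 6 3 / 5 3 6 2 4 1 / 4 5 1 3 2 6 / 6 2 3 1 5 4 / 1 6 5 4 3 2.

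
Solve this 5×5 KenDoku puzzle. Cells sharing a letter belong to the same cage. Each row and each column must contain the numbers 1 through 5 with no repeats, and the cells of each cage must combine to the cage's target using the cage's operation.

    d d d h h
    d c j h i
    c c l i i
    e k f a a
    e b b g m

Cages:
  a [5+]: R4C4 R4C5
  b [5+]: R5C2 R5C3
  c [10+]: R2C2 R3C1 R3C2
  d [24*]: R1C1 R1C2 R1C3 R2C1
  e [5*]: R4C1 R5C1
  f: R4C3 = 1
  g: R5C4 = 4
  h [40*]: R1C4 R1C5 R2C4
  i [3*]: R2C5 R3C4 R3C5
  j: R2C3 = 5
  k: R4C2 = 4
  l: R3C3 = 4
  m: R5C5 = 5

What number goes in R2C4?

Cage j is given, leaving R2C3 = 5.
Cage i has product 3, leaving R2C5 = 1.
L is a freebie, so R3C3 = 4.
Cage i needs product 3, so R3C4 = 1.
The 3 cells of cage i must have product 3; hence R3C5 = 3.
K is a freebie, so R4C2 = 4.
Cage f is given; hence R4C3 = 1.
4 is placed in row 4, leaving R4C5 = 2.
G is a freebie, so R5C4 = 4.
Cage m is a single given cell, leaving R5C5 = 5.
The 3 cells of cage h must have product 40, which forces R1C4 = 5.
Column 5 now contains 5, so R1C5 = 4.
Cage c needs sum 10, so R2C2 = 3.
4 is placed in column 4, leaving R2C4 = 2.
Row 4 already has 1, which forces R4C1 = 5.
Row 4 now contains 2, so R4C4 = 3.
Row 5 already has 5, leaving R5C1 = 1.
Column 2 now contains 3, leaving R5C2 = 2.
2 is placed in row 5, so R5C3 = 3.
Cage d needs product 24, leaving R1C1 = 3.
Column 2 already has 2, which forces R1C2 = 1.
3 is placed in column 3, which forces R1C3 = 2.
Row 2 already has 2, which forces R2C1 = 4.
5 is placed in column 1, so R3C1 = 2.
Column 2 already has 2; hence R3C2 = 5.
Completed grid: 3 1 2 5 4 / 4 3 5 2 1 / 2 5 4 1 3 / 5 4 1 3 2 / 1 2 3 4 5.

2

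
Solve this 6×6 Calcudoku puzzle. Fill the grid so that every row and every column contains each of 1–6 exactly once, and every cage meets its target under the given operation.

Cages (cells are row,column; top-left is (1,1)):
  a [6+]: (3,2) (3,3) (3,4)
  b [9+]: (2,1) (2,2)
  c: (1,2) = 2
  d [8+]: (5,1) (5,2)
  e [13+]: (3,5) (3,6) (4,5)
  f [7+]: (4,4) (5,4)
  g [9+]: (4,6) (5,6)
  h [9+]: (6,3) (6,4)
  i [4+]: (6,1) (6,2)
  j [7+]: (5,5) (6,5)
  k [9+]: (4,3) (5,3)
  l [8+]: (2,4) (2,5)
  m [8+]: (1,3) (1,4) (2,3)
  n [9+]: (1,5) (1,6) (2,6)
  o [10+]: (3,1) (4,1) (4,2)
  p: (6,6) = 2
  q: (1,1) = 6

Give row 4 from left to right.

1 4 6 2 3 5

Q is a freebie, which forces (1,1) = 6.
Cage c is given, so (1,2) = 2.
Cage p is a single given cell, which forces (6,6) = 2.
Row 6 needs a 6, and only (6,5) is open for it.
Cage j needs two cells with sum 7; hence (5,5) = 1.
Row 3 needs a 6, and only (3,6) is open for it.
The 3 cells of cage n must have sum 9; hence (1,5) = 5.
In row 2, 2 can only go at (2,5), so (2,5) = 2.
Cage l needs two cells with sum 8, leaving (2,4) = 6.
In row 3, 5 can only go at (3,1), so (3,1) = 5.
5 is placed in column 1, which forces (2,1) = 4.
The two cells of cage b must have sum 9, leaving (2,2) = 5.
Cage o has sum 10, so (4,1) = 1.
Cage o has sum 10, so (4,2) = 4.
4 is placed in row 4, leaving (4,5) = 3.
4 is placed in row 4, leaving (4,6) = 5.
Column 2 already has 5, leaving (5,2) = 6.
Column 6 already has 5, leaving (5,6) = 4.
Column 1 now contains 1, leaving (6,1) = 3.
Row 6 already has 3, which forces (6,2) = 1.
1 is placed in column 2, so (3,2) = 3.
Column 5 already has 3, so (3,5) = 4.
Row 4 now contains 5; hence (4,3) = 6.
Row 4 now contains 5; hence (4,4) = 2.
Column 1 now contains 3, which forces (5,1) = 2.
Cage k's pair has sum 9, so (5,3) = 3.
Cage f's pair has sum 7, so (5,4) = 5.
Column 4 now contains 5, which forces (6,4) = 4.
Cage m has sum 8; hence (1,3) = 4.
The 3 cells of cage m must have sum 8, which forces (1,4) = 3.
3 is placed in row 1, which forces (1,6) = 1.
Column 3 now contains 3, leaving (2,3) = 1.
1 is placed in column 6; hence (2,6) = 3.
Cage a has sum 6, which forces (3,3) = 2.
2 is placed in column 4, leaving (3,4) = 1.
Row 6 already has 4, leaving (6,3) = 5.
Completed grid: 6 2 4 3 5 1 / 4 5 1 6 2 3 / 5 3 2 1 4 6 / 1 4 6 2 3 5 / 2 6 3 5 1 4 / 3 1 5 4 6 2.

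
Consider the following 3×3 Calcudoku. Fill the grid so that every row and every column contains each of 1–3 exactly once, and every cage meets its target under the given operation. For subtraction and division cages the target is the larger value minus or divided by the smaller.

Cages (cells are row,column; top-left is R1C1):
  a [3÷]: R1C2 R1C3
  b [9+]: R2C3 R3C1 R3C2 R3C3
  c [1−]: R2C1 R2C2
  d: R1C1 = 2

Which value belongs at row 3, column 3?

Cage d is a single given cell, which forces R1C1 = 2.
Cage b needs sum 9, leaving R2C3 = 3.
Cage a's pair has quotient 3, which forces R1C2 = 3.
Column 3 already has 3, leaving R1C3 = 1.
3 is placed in row 2, which forces R2C1 = 1.
Cage c needs two cells with difference 1, so R2C2 = 2.
Column 1 now contains 1, so R3C1 = 3.
Column 2 already has 2, so R3C2 = 1.
Column 3 already has 1, so R3C3 = 2.
Completed grid: 2 3 1 / 1 2 3 / 3 1 2.

2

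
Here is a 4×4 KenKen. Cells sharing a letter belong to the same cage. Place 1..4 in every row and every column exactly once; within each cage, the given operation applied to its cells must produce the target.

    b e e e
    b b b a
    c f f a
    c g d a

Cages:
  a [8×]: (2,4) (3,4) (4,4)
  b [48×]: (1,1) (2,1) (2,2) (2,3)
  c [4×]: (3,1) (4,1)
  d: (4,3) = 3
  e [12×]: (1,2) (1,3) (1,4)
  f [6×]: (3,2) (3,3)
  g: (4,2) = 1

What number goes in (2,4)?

1

G is a freebie, which forces (4,2) = 1.
Cage d is a single given cell; hence (4,3) = 3.
Cage c needs two cells with product 4, so (3,1) = 1.
The two cells of cage f must have product 6, which forces (3,2) = 3.
3 is placed in column 3; hence (3,3) = 2.
Row 3 already has 2, so (3,4) = 4.
1 is placed in row 4, so (4,1) = 4.
4 is placed in column 4, leaving (4,4) = 2.
Column 1 already has 4, so (1,1) = 2.
Column 2 already has 3; hence (1,2) = 4.
The 3 cells of cage e must have product 12, leaving (1,3) = 1.
The 3 cells of cage e must have product 12, which forces (1,4) = 3.
Column 1 already has 4, so (2,1) = 3.
The 4 cells of cage b must have product 48, leaving (2,2) = 2.
Cage b needs product 48; hence (2,3) = 4.
2 is placed in column 4, which forces (2,4) = 1.
The full grid is 2 4 1 3 / 3 2 4 1 / 1 3 2 4 / 4 1 3 2.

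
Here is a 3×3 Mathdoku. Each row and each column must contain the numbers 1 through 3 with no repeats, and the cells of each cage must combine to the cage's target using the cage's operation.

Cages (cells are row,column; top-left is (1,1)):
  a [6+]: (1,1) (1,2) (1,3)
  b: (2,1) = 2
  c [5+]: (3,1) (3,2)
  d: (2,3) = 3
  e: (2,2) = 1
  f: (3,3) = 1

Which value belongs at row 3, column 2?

2

Cage b is given, so (2,1) = 2.
Cage e is a single given cell; hence (2,2) = 1.
Cage d is a single given cell; hence (2,3) = 3.
Column 1 now contains 2; hence (3,1) = 3.
Row 3 already has 3; hence (3,2) = 2.
F is a freebie, leaving (3,3) = 1.
Column 1 already has 3, so (1,1) = 1.
2 is placed in column 2, which forces (1,2) = 3.
Column 3 now contains 1, leaving (1,3) = 2.
Filled in: 1 3 2 / 2 1 3 / 3 2 1.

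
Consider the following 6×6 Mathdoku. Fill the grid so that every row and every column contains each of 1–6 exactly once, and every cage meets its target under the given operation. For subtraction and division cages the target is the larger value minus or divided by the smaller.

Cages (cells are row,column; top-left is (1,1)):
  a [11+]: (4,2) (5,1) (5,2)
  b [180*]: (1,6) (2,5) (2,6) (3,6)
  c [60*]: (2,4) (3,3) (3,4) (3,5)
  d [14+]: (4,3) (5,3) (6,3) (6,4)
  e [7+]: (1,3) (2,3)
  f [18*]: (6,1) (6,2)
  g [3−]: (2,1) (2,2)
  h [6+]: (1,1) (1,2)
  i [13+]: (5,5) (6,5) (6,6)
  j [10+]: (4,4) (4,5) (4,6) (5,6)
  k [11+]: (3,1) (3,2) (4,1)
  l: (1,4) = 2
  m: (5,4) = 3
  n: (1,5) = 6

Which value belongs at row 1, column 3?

L is a freebie, so (1,4) = 2.
Cage n is a single given cell, so (1,5) = 6.
Cage m is a single given cell; hence (5,4) = 3.
Cage i has sum 13, which forces (5,5) = 4.
Cage i needs sum 13, leaving (6,5) = 5.
The 3 cells of cage i must have sum 13, so (6,6) = 4.
4 is placed in column 6, which forces (1,6) = 3.
The 4 cells of cage b must have product 180, so (2,5) = 2.
The 4 cells of cage d must have sum 14, so (6,3) = 2.
Row 6 already has 4, leaving (6,4) = 1.
3 is placed in row 1; hence (1,3) = 4.
Cage e's pair has sum 7, so (2,3) = 3.
Column 3 already has 3, leaving (3,3) = 1.
1 is placed in row 3, so (3,5) = 3.
Column 5 already has 3, leaving (4,5) = 1.
Row 4 now contains 1; hence (4,6) = 2.
Column 6 now contains 2; hence (5,6) = 1.
Cage j needs sum 10, leaving (4,4) = 6.
Row 4 now contains 6, so (4,3) = 5.
The 4 cells of cage d must have sum 14; hence (5,3) = 6.
Cage a has sum 11, so (4,2) = 4.
Cage g needs two cells with difference 3, so (2,1) = 4.
4 is placed in column 2, so (2,2) = 1.
Row 2 now contains 4; hence (2,4) = 5.
Row 2 now contains 5; hence (2,6) = 6.
5 is placed in column 4, so (3,4) = 4.
6 is placed in column 6, so (3,6) = 5.
Row 4 already has 4; hence (4,1) = 3.
3 is placed in column 1; hence (6,1) = 6.
6 is placed in row 6, which forces (6,2) = 3.
The two cells of cage h must have sum 6, so (1,1) = 1.
Column 2 now contains 1; hence (1,2) = 5.
6 is placed in column 1; hence (3,1) = 2.
The 3 cells of cage k must have sum 11, leaving (3,2) = 6.
2 is placed in column 1, which forces (5,1) = 5.
Column 2 already has 5, so (5,2) = 2.
Completed grid: 1 5 4 2 6 3 / 4 1 3 5 2 6 / 2 6 1 4 3 5 / 3 4 5 6 1 2 / 5 2 6 3 4 1 / 6 3 2 1 5 4.

4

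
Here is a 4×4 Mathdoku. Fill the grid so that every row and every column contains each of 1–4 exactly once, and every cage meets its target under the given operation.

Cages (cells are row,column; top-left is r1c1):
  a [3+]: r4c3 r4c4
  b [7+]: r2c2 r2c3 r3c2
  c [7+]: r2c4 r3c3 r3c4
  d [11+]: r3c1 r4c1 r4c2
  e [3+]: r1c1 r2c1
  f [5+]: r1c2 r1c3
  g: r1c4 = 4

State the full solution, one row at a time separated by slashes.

Cage g is a single given cell, so r1c4 = 4.
Cage d has sum 11, so r3c1 = 4.
The 3 cells of cage d must have sum 11, leaving r4c1 = 3.
Cage d has sum 11, leaving r4c2 = 4.
In row 1, 1 can only go at r1c1, so r1c1 = 1.
Column 1 already has 1, so r2c1 = 2.
2 is placed in row 2; hence r2c4 = 3.
3 is placed in column 4, so r3c4 = 1.
Column 4 now contains 1; hence r4c4 = 2.
Row 2 already has 3, so r2c2 = 1.
Row 2 already has 3; hence r2c3 = 4.
Cage b has sum 7, which forces r3c2 = 2.
Cage c has sum 7; hence r3c3 = 3.
Row 4 now contains 2, so r4c3 = 1.
Column 2 now contains 2, which forces r1c2 = 3.
Column 3 now contains 3, which forces r1c3 = 2.

1 3 2 4 / 2 1 4 3 / 4 2 3 1 / 3 4 1 2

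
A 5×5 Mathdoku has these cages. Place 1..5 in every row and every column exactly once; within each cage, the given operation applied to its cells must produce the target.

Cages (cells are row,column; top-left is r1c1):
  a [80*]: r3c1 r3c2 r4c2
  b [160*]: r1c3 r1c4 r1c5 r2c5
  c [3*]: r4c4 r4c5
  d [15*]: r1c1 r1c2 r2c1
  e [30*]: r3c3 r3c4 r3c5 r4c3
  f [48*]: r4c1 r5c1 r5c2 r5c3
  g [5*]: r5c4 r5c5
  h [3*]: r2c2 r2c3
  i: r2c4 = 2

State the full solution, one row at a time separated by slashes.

1 3 2 4 5 / 5 1 3 2 4 / 4 5 1 3 2 / 2 4 5 1 3 / 3 2 4 5 1

Cage i is a single given cell; hence r2c4 = 2.
The 4 cells of cage b must have product 160; hence r2c5 = 4.
Cage a needs product 80, leaving r3c1 = 4.
Cage a needs product 80; hence r3c2 = 5.
4 is placed in column 1, which forces r4c1 = 2.
Cage a has product 80, which forces r4c2 = 4.
The 4 cells of cage e must have product 30; hence r4c3 = 5.
Cage f has product 48, so r5c1 = 3.
The 4 cells of cage f must have product 48, leaving r5c2 = 2.
Cage f has product 48, leaving r5c3 = 4.
Cage d needs product 15, which forces r1c2 = 3.
Column 3 already has 4, leaving r1c3 = 2.
Cage b has product 160, so r1c4 = 4.
The 4 cells of cage b must have product 160; hence r1c5 = 5.
3 is placed in column 2, leaving r2c2 = 1.
1 is placed in row 2, which forces r2c3 = 3.
Column 3 already has 3; hence r3c3 = 1.
1 is placed in row 3, which forces r3c4 = 3.
Row 3 already has 3, which forces r3c5 = 2.
Column 4 now contains 3, leaving r4c4 = 1.
Row 4 now contains 1, which forces r4c5 = 3.
Column 4 already has 1, leaving r5c4 = 5.
Column 5 now contains 5, which forces r5c5 = 1.
Row 1 now contains 5, so r1c1 = 1.
1 is placed in row 2, which forces r2c1 = 5.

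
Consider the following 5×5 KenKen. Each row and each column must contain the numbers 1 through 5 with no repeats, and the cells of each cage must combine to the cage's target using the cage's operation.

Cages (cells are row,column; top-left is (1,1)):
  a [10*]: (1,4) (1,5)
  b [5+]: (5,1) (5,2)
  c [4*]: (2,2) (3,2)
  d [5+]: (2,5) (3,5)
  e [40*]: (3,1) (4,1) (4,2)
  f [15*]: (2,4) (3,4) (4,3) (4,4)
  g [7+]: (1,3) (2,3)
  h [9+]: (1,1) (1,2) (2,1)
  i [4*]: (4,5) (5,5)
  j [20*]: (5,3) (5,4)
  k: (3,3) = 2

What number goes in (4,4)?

3

Cage k is given, which forces (3,3) = 2.
The 4 cells of cage f must have product 15, which forces (4,3) = 1.
1 is placed in row 4; hence (4,5) = 4.
Column 5 already has 4, which forces (5,5) = 1.
Cage d's pair has sum 5, which forces (2,5) = 2.
Cage e has product 40, which forces (3,1) = 4.
Row 3 now contains 4, which forces (3,2) = 1.
Column 5 already has 1, which forces (3,5) = 3.
The two cells of cage a must have product 10; hence (1,4) = 2.
Column 5 now contains 2, leaving (1,5) = 5.
Column 2 now contains 1, leaving (2,2) = 4.
Row 2 already has 4; hence (2,3) = 3.
Cage f needs product 15, which forces (2,4) = 1.
Row 3 already has 3; hence (3,4) = 5.
The 4 cells of cage f must have product 15, so (4,4) = 3.
5 is placed in column 4; hence (5,4) = 4.
The 3 cells of cage h must have sum 9, which forces (1,1) = 1.
Column 2 now contains 4, leaving (1,2) = 3.
Column 3 already has 3, which forces (1,3) = 4.
Row 2 now contains 1, which forces (2,1) = 5.
5 is placed in column 1, which forces (4,1) = 2.
Row 4 already has 2; hence (4,2) = 5.
Column 1 now contains 2, leaving (5,1) = 3.
Column 2 already has 3, which forces (5,2) = 2.
Row 5 already has 4, which forces (5,3) = 5.
Completed grid: 1 3 4 2 5 / 5 4 3 1 2 / 4 1 2 5 3 / 2 5 1 3 4 / 3 2 5 4 1.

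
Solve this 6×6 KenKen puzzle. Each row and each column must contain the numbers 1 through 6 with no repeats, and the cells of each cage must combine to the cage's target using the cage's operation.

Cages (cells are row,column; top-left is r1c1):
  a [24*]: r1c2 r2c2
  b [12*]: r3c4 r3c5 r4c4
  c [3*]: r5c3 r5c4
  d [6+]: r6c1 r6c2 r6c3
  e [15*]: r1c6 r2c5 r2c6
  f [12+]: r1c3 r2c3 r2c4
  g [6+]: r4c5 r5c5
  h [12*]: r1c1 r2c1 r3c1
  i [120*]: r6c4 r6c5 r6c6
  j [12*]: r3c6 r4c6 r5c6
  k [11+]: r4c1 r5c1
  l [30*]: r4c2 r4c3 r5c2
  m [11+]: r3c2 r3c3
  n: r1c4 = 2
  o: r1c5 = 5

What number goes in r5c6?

N is a freebie; hence r1c4 = 2.
Cage o is a single given cell, so r1c5 = 5.
Cage e has product 15; hence r2c6 = 5.
Cage i needs product 120, so r6c4 = 5.
In column 3, 4 can only go at r1c3, so r1c3 = 4.
Row 1 already has 4, which forces r1c2 = 6.
Cage a needs two cells with product 24, so r2c2 = 4.
The 3 cells of cage f must have sum 12, which forces r2c3 = 2.
Cage f needs sum 12; hence r2c4 = 6.
6 is placed in column 2, leaving r3c2 = 5.
5 is placed in row 3; hence r3c3 = 6.
The 3 cells of cage h must have product 12, so r3c1 = 4.
The 3 cells of cage l must have product 30, which forces r4c3 = 5.
5 is placed in row 4; hence r4c1 = 6.
The 3 cells of cage b must have product 12; hence r4c4 = 4.
Row 4 already has 4; hence r4c5 = 2.
Cage k's pair has sum 11, leaving r5c1 = 5.
Column 5 already has 2; hence r5c5 = 4.
Column 5 now contains 4, which forces r6c5 = 6.
Row 6 already has 6, leaving r6c6 = 4.
Cage j needs product 12, so r3c6 = 2.
Row 4 already has 2, which forces r4c2 = 3.
Cage j has product 12, leaving r4c6 = 1.
Cage l has product 30, leaving r5c2 = 2.
Cage j needs product 12, so r5c6 = 6.
Column 2 already has 2, leaving r6c2 = 1.
Row 6 now contains 1, which forces r6c3 = 3.
Column 6 now contains 1, leaving r1c6 = 3.
Cage e needs product 15, so r2c5 = 1.
Column 5 now contains 1, which forces r3c5 = 3.
Column 3 already has 3, which forces r5c3 = 1.
Cage c needs two cells with product 3, so r5c4 = 3.
Row 6 already has 3; hence r6c1 = 2.
3 is placed in row 1; hence r1c1 = 1.
Row 2 now contains 1, so r2c1 = 3.
3 is placed in row 3, leaving r3c4 = 1.
Filled in: 1 6 4 2 5 3 / 3 4 2 6 1 5 / 4 5 6 1 3 2 / 6 3 5 4 2 1 / 5 2 1 3 4 6 / 2 1 3 5 6 4.

6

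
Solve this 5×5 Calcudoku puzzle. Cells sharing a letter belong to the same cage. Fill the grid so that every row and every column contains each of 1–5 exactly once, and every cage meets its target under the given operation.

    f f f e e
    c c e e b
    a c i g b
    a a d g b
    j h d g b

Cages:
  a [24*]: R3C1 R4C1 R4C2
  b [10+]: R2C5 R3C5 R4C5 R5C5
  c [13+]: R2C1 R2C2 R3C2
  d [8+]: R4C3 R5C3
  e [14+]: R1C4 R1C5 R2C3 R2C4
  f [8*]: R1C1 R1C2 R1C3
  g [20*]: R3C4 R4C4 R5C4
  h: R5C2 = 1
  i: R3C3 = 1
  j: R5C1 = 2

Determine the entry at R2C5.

1

Cage i is a single given cell; hence R3C3 = 1.
J is a freebie, leaving R5C1 = 2.
Cage h is given, leaving R5C2 = 1.
The 3 cells of cage f must have product 8, which forces R1C1 = 1.
Cage a has product 24; hence R4C2 = 2.
The 3 cells of cage g must have product 20; hence R4C4 = 1.
Column 2 already has 2, leaving R1C2 = 4.
The 3 cells of cage f must have product 8, leaving R1C3 = 2.
Cage b needs sum 10, leaving R2C5 = 1.
4 is placed in column 2, which forces R3C2 = 5.
Row 3 already has 5, leaving R3C4 = 4.
The 4 cells of cage b must have sum 10; hence R3C5 = 2.
4 is placed in column 4, so R5C4 = 5.
5 is placed in column 4, leaving R1C4 = 3.
The 4 cells of cage e must have sum 14, leaving R1C5 = 5.
Cage c has sum 13, leaving R2C1 = 5.
Column 2 now contains 5, leaving R2C2 = 3.
The 4 cells of cage e must have sum 14, so R2C3 = 4.
Cage e needs sum 14, leaving R2C4 = 2.
Row 3 already has 4, which forces R3C1 = 3.
Cage a has product 24, which forces R4C1 = 4.
Cage d's pair has sum 8, which forces R4C3 = 5.
4 is placed in row 4, leaving R4C5 = 3.
Row 5 already has 5; hence R5C3 = 3.
Column 5 already has 3, which forces R5C5 = 4.
Completed grid: 1 4 2 3 5 / 5 3 4 2 1 / 3 5 1 4 2 / 4 2 5 1 3 / 2 1 3 5 4.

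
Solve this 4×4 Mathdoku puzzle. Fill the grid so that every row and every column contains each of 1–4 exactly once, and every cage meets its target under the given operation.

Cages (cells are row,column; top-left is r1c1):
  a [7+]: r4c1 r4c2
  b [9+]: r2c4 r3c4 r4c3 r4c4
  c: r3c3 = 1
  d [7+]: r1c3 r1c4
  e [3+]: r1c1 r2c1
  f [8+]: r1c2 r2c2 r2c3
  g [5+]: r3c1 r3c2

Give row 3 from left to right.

3 2 1 4

Cage c is a single given cell, leaving r3c3 = 1.
Row 3 needs a 4, and only r3c4 is open for it.
The two cells of cage d must have sum 7; hence r1c3 = 4.
Column 4 already has 4, leaving r1c4 = 3.
The 4 cells of cage b must have sum 9, which forces r2c4 = 2.
The 4 cells of cage b must have sum 9, leaving r4c3 = 2.
The 4 cells of cage b must have sum 9, which forces r4c4 = 1.
Cage e's pair has sum 3, leaving r1c1 = 2.
Cage f needs sum 8, leaving r1c2 = 1.
Row 2 now contains 2, so r2c1 = 1.
Cage f needs sum 8, leaving r2c2 = 4.
Row 2 now contains 2, which forces r2c3 = 3.
Column 1 already has 2, which forces r3c1 = 3.
Row 3 now contains 3, leaving r3c2 = 2.
Column 1 now contains 3; hence r4c1 = 4.
4 is placed in column 2, which forces r4c2 = 3.
Completed grid: 2 1 4 3 / 1 4 3 2 / 3 2 1 4 / 4 3 2 1.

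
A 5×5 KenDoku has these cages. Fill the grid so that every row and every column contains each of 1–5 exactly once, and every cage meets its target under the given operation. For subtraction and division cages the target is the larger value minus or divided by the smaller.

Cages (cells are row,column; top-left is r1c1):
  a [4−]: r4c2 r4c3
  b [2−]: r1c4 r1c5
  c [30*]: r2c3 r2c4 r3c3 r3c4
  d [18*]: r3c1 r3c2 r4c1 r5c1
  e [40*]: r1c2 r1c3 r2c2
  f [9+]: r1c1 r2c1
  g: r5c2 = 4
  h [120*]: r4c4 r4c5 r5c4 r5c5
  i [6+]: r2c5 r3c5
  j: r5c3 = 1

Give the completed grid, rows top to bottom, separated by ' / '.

5 2 4 3 1 / 4 5 3 1 2 / 1 3 2 5 4 / 2 1 5 4 3 / 3 4 1 2 5

Cage d needs product 18, so r3c2 = 3.
G is a freebie, which forces r5c2 = 4.
Cage j is a single given cell, leaving r5c3 = 1.
The 3 cells of cage e must have product 40, leaving r1c3 = 4.
Cage a needs two cells with difference 4, which forces r4c2 = 1.
Column 3 now contains 1, which forces r4c3 = 5.
Row 1 already has 4, leaving r1c1 = 5.
5 is placed in row 1, leaving r1c2 = 2.
The two cells of cage f must have sum 9; hence r2c1 = 4.
Column 2 now contains 2, leaving r2c2 = 5.
Cage c has product 30, which forces r2c3 = 3.
Row 2 now contains 5, which forces r2c4 = 1.
Row 2 now contains 1; hence r2c5 = 2.
Cage d has product 18, so r3c1 = 1.
5 is placed in column 3, so r3c3 = 2.
Column 4 already has 1, which forces r3c4 = 5.
5 is placed in row 3, leaving r3c5 = 4.
4 is placed in column 5; hence r4c5 = 3.
Column 5 now contains 3, so r5c5 = 5.
Column 4 already has 1; hence r1c4 = 3.
Column 5 now contains 3; hence r1c5 = 1.
Row 4 now contains 3, so r4c1 = 2.
Cage h has product 120, leaving r4c4 = 4.
Cage d has product 18, which forces r5c1 = 3.
Cage h has product 120, which forces r5c4 = 2.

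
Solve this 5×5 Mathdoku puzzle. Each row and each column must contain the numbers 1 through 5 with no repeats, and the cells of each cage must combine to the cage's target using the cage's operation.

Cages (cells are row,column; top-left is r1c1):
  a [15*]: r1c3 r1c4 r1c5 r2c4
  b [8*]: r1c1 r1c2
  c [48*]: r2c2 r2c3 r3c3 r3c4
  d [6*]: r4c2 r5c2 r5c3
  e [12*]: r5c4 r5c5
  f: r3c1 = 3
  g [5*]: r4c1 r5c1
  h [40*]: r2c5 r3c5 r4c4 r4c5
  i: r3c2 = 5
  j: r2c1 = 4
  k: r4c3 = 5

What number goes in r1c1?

J is a freebie; hence r2c1 = 4.
Cage a needs product 15, leaving r2c4 = 1.
Cage f is a single given cell; hence r3c1 = 3.
Cage i is a single given cell, leaving r3c2 = 5.
K is a freebie, which forces r4c3 = 5.
Column 1 now contains 4, so r1c1 = 2.
The two cells of cage b must have product 8, leaving r1c2 = 4.
The 4 cells of cage h must have product 40, leaving r2c5 = 5.
5 is placed in row 4, leaving r4c1 = 1.
The two cells of cage g must have product 5; hence r5c1 = 5.
Cage a has product 15, leaving r1c4 = 5.
Cage h needs product 40; hence r3c5 = 1.
Cage a needs product 15; hence r1c3 = 1.
Column 5 now contains 1, which forces r1c5 = 3.
Column 5 now contains 3, which forces r5c5 = 4.
Cage h has product 40, leaving r4c4 = 4.
4 is placed in column 5, so r4c5 = 2.
Cage d has product 6; hence r5c2 = 1.
Row 5 already has 4, leaving r5c4 = 3.
The 4 cells of cage c must have product 48, which forces r3c3 = 4.
Column 4 already has 4, which forces r3c4 = 2.
Row 4 already has 2; hence r4c2 = 3.
3 is placed in row 5, leaving r5c3 = 2.
Column 2 already has 3; hence r2c2 = 2.
Column 3 now contains 2; hence r2c3 = 3.
Completed grid: 2 4 1 5 3 / 4 2 3 1 5 / 3 5 4 2 1 / 1 3 5 4 2 / 5 1 2 3 4.

2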